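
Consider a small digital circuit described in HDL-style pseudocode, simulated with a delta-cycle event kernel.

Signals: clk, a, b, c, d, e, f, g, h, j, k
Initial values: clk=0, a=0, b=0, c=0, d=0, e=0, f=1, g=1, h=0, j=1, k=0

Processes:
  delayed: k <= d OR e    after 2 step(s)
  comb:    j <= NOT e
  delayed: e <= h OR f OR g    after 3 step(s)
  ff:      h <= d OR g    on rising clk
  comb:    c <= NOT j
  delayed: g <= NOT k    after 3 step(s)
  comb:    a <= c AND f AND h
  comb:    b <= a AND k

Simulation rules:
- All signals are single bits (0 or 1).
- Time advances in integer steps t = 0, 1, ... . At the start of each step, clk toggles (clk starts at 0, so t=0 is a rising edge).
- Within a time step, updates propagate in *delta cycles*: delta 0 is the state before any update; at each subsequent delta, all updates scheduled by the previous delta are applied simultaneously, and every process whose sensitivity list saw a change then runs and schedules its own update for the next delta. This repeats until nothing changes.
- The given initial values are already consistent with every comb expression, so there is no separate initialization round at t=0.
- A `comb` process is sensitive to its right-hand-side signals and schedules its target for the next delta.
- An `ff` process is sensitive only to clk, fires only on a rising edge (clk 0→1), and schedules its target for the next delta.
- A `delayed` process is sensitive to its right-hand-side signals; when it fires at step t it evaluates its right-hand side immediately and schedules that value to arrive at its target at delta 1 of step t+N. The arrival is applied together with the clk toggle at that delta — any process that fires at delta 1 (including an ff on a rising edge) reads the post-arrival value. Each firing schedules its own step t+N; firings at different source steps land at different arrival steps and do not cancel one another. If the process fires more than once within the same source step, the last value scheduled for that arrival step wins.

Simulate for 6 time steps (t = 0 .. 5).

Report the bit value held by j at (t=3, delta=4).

0

t0.Δ0 j=1 f=1 k=0 h=0 b=0 clk=0 g=1 c=0 d=0 e=0 a=0
t0.Δ1 j=1 f=1 k=0 h=0 b=0 clk=1 g=1 c=0 d=0 e=0 a=0
t0.Δ2 j=1 f=1 k=0 h=1 b=0 clk=1 g=1 c=0 d=0 e=0 a=0
t1.Δ0 j=1 f=1 k=0 h=1 b=0 clk=1 g=1 c=0 d=0 e=0 a=0
t1.Δ1 j=1 f=1 k=0 h=1 b=0 clk=0 g=1 c=0 d=0 e=0 a=0
t2.Δ0 j=1 f=1 k=0 h=1 b=0 clk=0 g=1 c=0 d=0 e=0 a=0
t2.Δ1 j=1 f=1 k=0 h=1 b=0 clk=1 g=1 c=0 d=0 e=0 a=0
t3.Δ0 j=1 f=1 k=0 h=1 b=0 clk=1 g=1 c=0 d=0 e=0 a=0
t3.Δ1 j=1 f=1 k=0 h=1 b=0 clk=0 g=1 c=0 d=0 e=1 a=0
t3.Δ2 j=0 f=1 k=0 h=1 b=0 clk=0 g=1 c=0 d=0 e=1 a=0
t3.Δ3 j=0 f=1 k=0 h=1 b=0 clk=0 g=1 c=1 d=0 e=1 a=0
t3.Δ4 j=0 f=1 k=0 h=1 b=0 clk=0 g=1 c=1 d=0 e=1 a=1
t4.Δ0 j=0 f=1 k=0 h=1 b=0 clk=0 g=1 c=1 d=0 e=1 a=1
t4.Δ1 j=0 f=1 k=0 h=1 b=0 clk=1 g=1 c=1 d=0 e=1 a=1
t5.Δ0 j=0 f=1 k=0 h=1 b=0 clk=1 g=1 c=1 d=0 e=1 a=1
t5.Δ1 j=0 f=1 k=1 h=1 b=0 clk=0 g=1 c=1 d=0 e=1 a=1
t5.Δ2 j=0 f=1 k=1 h=1 b=1 clk=0 g=1 c=1 d=0 e=1 a=1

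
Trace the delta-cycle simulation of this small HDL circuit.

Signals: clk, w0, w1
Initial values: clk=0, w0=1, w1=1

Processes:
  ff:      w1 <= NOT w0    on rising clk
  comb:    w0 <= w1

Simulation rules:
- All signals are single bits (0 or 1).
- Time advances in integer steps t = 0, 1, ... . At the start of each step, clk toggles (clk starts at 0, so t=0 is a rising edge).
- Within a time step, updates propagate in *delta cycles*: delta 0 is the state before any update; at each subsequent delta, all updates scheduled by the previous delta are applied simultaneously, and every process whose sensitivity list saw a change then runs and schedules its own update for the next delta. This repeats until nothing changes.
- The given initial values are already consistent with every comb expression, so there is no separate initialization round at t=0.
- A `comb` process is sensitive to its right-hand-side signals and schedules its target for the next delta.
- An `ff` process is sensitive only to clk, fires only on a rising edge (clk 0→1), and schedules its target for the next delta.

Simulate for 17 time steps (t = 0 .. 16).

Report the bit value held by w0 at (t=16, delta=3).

[bits: clk,w1,w0]
t=0: Δ0=011 Δ1=111 Δ2=101 Δ3=100 | 3Δ
t=1: Δ0=100 Δ1=000 | 1Δ
t=2: Δ0=000 Δ1=100 Δ2=110 Δ3=111 | 3Δ
t=3: Δ0=111 Δ1=011 | 1Δ
t=4: Δ0=011 Δ1=111 Δ2=101 Δ3=100 | 3Δ
t=5: Δ0=100 Δ1=000 | 1Δ
t=6: Δ0=000 Δ1=100 Δ2=110 Δ3=111 | 3Δ
t=7: Δ0=111 Δ1=011 | 1Δ
t=8: Δ0=011 Δ1=111 Δ2=101 Δ3=100 | 3Δ
t=9: Δ0=100 Δ1=000 | 1Δ
t=10: Δ0=000 Δ1=100 Δ2=110 Δ3=111 | 3Δ
t=11: Δ0=111 Δ1=011 | 1Δ
t=12: Δ0=011 Δ1=111 Δ2=101 Δ3=100 | 3Δ
t=13: Δ0=100 Δ1=000 | 1Δ
t=14: Δ0=000 Δ1=100 Δ2=110 Δ3=111 | 3Δ
t=15: Δ0=111 Δ1=011 | 1Δ
t=16: Δ0=011 Δ1=111 Δ2=101 Δ3=100 | 3Δ

0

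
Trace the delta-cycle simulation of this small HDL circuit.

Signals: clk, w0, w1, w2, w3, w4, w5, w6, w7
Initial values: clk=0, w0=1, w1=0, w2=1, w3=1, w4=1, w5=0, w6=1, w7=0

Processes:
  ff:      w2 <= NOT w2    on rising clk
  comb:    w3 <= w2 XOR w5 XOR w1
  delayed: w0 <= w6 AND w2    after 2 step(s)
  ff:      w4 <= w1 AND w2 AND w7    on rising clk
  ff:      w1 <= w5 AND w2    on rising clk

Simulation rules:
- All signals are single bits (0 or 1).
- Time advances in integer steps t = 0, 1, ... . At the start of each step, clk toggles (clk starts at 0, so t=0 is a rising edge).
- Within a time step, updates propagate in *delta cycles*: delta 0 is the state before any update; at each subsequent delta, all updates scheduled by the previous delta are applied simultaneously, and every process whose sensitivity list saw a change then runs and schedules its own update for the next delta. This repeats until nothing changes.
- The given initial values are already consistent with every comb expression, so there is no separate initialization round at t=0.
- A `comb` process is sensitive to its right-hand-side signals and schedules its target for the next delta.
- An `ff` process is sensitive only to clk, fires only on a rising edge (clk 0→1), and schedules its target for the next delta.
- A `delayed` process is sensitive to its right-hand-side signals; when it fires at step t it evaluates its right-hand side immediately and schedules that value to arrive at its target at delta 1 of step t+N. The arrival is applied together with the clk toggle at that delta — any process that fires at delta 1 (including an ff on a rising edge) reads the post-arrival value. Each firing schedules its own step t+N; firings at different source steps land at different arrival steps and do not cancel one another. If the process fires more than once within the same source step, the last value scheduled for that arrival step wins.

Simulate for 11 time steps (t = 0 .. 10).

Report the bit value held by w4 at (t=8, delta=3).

t0.Δ0 w0=1 w3=1 w5=0 w1=0 clk=0 w7=0 w4=1 w2=1 w6=1
t0.Δ1 w0=1 w3=1 w5=0 w1=0 clk=1 w7=0 w4=1 w2=1 w6=1
t0.Δ2 w0=1 w3=1 w5=0 w1=0 clk=1 w7=0 w4=0 w2=0 w6=1
t0.Δ3 w0=1 w3=0 w5=0 w1=0 clk=1 w7=0 w4=0 w2=0 w6=1
t1.Δ0 w0=1 w3=0 w5=0 w1=0 clk=1 w7=0 w4=0 w2=0 w6=1
t1.Δ1 w0=1 w3=0 w5=0 w1=0 clk=0 w7=0 w4=0 w2=0 w6=1
t2.Δ0 w0=1 w3=0 w5=0 w1=0 clk=0 w7=0 w4=0 w2=0 w6=1
t2.Δ1 w0=0 w3=0 w5=0 w1=0 clk=1 w7=0 w4=0 w2=0 w6=1
t2.Δ2 w0=0 w3=0 w5=0 w1=0 clk=1 w7=0 w4=0 w2=1 w6=1
t2.Δ3 w0=0 w3=1 w5=0 w1=0 clk=1 w7=0 w4=0 w2=1 w6=1
t3.Δ0 w0=0 w3=1 w5=0 w1=0 clk=1 w7=0 w4=0 w2=1 w6=1
t3.Δ1 w0=0 w3=1 w5=0 w1=0 clk=0 w7=0 w4=0 w2=1 w6=1
t4.Δ0 w0=0 w3=1 w5=0 w1=0 clk=0 w7=0 w4=0 w2=1 w6=1
t4.Δ1 w0=1 w3=1 w5=0 w1=0 clk=1 w7=0 w4=0 w2=1 w6=1
t4.Δ2 w0=1 w3=1 w5=0 w1=0 clk=1 w7=0 w4=0 w2=0 w6=1
t4.Δ3 w0=1 w3=0 w5=0 w1=0 clk=1 w7=0 w4=0 w2=0 w6=1
t5.Δ0 w0=1 w3=0 w5=0 w1=0 clk=1 w7=0 w4=0 w2=0 w6=1
t5.Δ1 w0=1 w3=0 w5=0 w1=0 clk=0 w7=0 w4=0 w2=0 w6=1
t6.Δ0 w0=1 w3=0 w5=0 w1=0 clk=0 w7=0 w4=0 w2=0 w6=1
t6.Δ1 w0=0 w3=0 w5=0 w1=0 clk=1 w7=0 w4=0 w2=0 w6=1
t6.Δ2 w0=0 w3=0 w5=0 w1=0 clk=1 w7=0 w4=0 w2=1 w6=1
t6.Δ3 w0=0 w3=1 w5=0 w1=0 clk=1 w7=0 w4=0 w2=1 w6=1
t7.Δ0 w0=0 w3=1 w5=0 w1=0 clk=1 w7=0 w4=0 w2=1 w6=1
t7.Δ1 w0=0 w3=1 w5=0 w1=0 clk=0 w7=0 w4=0 w2=1 w6=1
t8.Δ0 w0=0 w3=1 w5=0 w1=0 clk=0 w7=0 w4=0 w2=1 w6=1
t8.Δ1 w0=1 w3=1 w5=0 w1=0 clk=1 w7=0 w4=0 w2=1 w6=1
t8.Δ2 w0=1 w3=1 w5=0 w1=0 clk=1 w7=0 w4=0 w2=0 w6=1
t8.Δ3 w0=1 w3=0 w5=0 w1=0 clk=1 w7=0 w4=0 w2=0 w6=1
t9.Δ0 w0=1 w3=0 w5=0 w1=0 clk=1 w7=0 w4=0 w2=0 w6=1
t9.Δ1 w0=1 w3=0 w5=0 w1=0 clk=0 w7=0 w4=0 w2=0 w6=1
t10.Δ0 w0=1 w3=0 w5=0 w1=0 clk=0 w7=0 w4=0 w2=0 w6=1
t10.Δ1 w0=0 w3=0 w5=0 w1=0 clk=1 w7=0 w4=0 w2=0 w6=1
t10.Δ2 w0=0 w3=0 w5=0 w1=0 clk=1 w7=0 w4=0 w2=1 w6=1
t10.Δ3 w0=0 w3=1 w5=0 w1=0 clk=1 w7=0 w4=0 w2=1 w6=1

0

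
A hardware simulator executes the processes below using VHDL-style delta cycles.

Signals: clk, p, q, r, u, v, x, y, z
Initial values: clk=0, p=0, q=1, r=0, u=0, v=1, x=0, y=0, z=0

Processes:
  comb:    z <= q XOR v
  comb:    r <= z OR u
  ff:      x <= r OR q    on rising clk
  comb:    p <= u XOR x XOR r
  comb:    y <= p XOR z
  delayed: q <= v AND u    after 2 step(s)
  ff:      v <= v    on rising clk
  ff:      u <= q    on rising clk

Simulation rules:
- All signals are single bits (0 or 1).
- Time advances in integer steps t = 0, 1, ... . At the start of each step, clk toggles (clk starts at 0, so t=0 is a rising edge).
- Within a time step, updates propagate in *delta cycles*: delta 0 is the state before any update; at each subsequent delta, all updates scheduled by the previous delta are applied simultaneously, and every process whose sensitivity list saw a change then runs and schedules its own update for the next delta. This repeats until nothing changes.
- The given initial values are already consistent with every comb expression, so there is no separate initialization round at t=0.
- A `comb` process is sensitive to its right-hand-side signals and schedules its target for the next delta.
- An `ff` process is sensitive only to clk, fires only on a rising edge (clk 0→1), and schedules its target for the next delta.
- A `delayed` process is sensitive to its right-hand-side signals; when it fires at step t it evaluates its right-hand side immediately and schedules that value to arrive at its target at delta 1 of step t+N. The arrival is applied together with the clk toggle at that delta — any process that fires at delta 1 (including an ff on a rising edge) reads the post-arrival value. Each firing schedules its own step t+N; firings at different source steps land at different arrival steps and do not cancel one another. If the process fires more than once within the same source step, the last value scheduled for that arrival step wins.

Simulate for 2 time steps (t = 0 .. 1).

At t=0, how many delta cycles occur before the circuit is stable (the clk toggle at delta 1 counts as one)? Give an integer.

t=0 Δ0: u=0 v=1 y=0 clk=0 p=0 q=1 z=0 x=0 r=0
  Δ1: clk:0→1
  Δ2: u:0→1, x:0→1
  Δ3: r:0→1
  Δ4: p:0→1
  Δ5: y:0→1
  (5Δ to stable)
t=1 Δ0: u=1 v=1 y=1 clk=1 p=1 q=1 z=0 x=1 r=1
  Δ1: clk:1→0
  (1Δ to stable)

5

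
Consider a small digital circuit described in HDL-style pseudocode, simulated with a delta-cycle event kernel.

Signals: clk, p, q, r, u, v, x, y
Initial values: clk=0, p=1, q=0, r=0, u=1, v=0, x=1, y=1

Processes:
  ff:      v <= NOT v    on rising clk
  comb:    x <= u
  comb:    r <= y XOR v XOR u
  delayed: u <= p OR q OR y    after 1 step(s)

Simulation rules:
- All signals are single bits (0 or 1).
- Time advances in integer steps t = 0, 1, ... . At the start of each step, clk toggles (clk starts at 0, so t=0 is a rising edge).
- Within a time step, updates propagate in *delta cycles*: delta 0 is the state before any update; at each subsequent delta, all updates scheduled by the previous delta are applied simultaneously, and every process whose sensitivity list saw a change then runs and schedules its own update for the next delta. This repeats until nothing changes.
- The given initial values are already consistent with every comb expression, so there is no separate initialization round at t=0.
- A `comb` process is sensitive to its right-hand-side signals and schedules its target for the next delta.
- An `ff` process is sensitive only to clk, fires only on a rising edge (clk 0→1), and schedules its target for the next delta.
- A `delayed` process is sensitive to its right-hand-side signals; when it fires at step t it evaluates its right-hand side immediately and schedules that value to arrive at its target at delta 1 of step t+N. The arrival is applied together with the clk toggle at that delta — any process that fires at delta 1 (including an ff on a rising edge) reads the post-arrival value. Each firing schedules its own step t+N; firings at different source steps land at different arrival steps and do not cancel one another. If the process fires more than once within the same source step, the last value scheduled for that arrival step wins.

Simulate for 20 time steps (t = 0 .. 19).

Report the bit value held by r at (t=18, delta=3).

t0.Δ0 q=0 x=1 y=1 clk=0 p=1 v=0 u=1 r=0
t0.Δ1 q=0 x=1 y=1 clk=1 p=1 v=0 u=1 r=0
t0.Δ2 q=0 x=1 y=1 clk=1 p=1 v=1 u=1 r=0
t0.Δ3 q=0 x=1 y=1 clk=1 p=1 v=1 u=1 r=1
t1.Δ0 q=0 x=1 y=1 clk=1 p=1 v=1 u=1 r=1
t1.Δ1 q=0 x=1 y=1 clk=0 p=1 v=1 u=1 r=1
t2.Δ0 q=0 x=1 y=1 clk=0 p=1 v=1 u=1 r=1
t2.Δ1 q=0 x=1 y=1 clk=1 p=1 v=1 u=1 r=1
t2.Δ2 q=0 x=1 y=1 clk=1 p=1 v=0 u=1 r=1
t2.Δ3 q=0 x=1 y=1 clk=1 p=1 v=0 u=1 r=0
t3.Δ0 q=0 x=1 y=1 clk=1 p=1 v=0 u=1 r=0
t3.Δ1 q=0 x=1 y=1 clk=0 p=1 v=0 u=1 r=0
t4.Δ0 q=0 x=1 y=1 clk=0 p=1 v=0 u=1 r=0
t4.Δ1 q=0 x=1 y=1 clk=1 p=1 v=0 u=1 r=0
t4.Δ2 q=0 x=1 y=1 clk=1 p=1 v=1 u=1 r=0
t4.Δ3 q=0 x=1 y=1 clk=1 p=1 v=1 u=1 r=1
t5.Δ0 q=0 x=1 y=1 clk=1 p=1 v=1 u=1 r=1
t5.Δ1 q=0 x=1 y=1 clk=0 p=1 v=1 u=1 r=1
t6.Δ0 q=0 x=1 y=1 clk=0 p=1 v=1 u=1 r=1
t6.Δ1 q=0 x=1 y=1 clk=1 p=1 v=1 u=1 r=1
t6.Δ2 q=0 x=1 y=1 clk=1 p=1 v=0 u=1 r=1
t6.Δ3 q=0 x=1 y=1 clk=1 p=1 v=0 u=1 r=0
t7.Δ0 q=0 x=1 y=1 clk=1 p=1 v=0 u=1 r=0
t7.Δ1 q=0 x=1 y=1 clk=0 p=1 v=0 u=1 r=0
t8.Δ0 q=0 x=1 y=1 clk=0 p=1 v=0 u=1 r=0
t8.Δ1 q=0 x=1 y=1 clk=1 p=1 v=0 u=1 r=0
t8.Δ2 q=0 x=1 y=1 clk=1 p=1 v=1 u=1 r=0
t8.Δ3 q=0 x=1 y=1 clk=1 p=1 v=1 u=1 r=1
t9.Δ0 q=0 x=1 y=1 clk=1 p=1 v=1 u=1 r=1
t9.Δ1 q=0 x=1 y=1 clk=0 p=1 v=1 u=1 r=1
t10.Δ0 q=0 x=1 y=1 clk=0 p=1 v=1 u=1 r=1
t10.Δ1 q=0 x=1 y=1 clk=1 p=1 v=1 u=1 r=1
t10.Δ2 q=0 x=1 y=1 clk=1 p=1 v=0 u=1 r=1
t10.Δ3 q=0 x=1 y=1 clk=1 p=1 v=0 u=1 r=0
t11.Δ0 q=0 x=1 y=1 clk=1 p=1 v=0 u=1 r=0
t11.Δ1 q=0 x=1 y=1 clk=0 p=1 v=0 u=1 r=0
t12.Δ0 q=0 x=1 y=1 clk=0 p=1 v=0 u=1 r=0
t12.Δ1 q=0 x=1 y=1 clk=1 p=1 v=0 u=1 r=0
t12.Δ2 q=0 x=1 y=1 clk=1 p=1 v=1 u=1 r=0
t12.Δ3 q=0 x=1 y=1 clk=1 p=1 v=1 u=1 r=1
t13.Δ0 q=0 x=1 y=1 clk=1 p=1 v=1 u=1 r=1
t13.Δ1 q=0 x=1 y=1 clk=0 p=1 v=1 u=1 r=1
t14.Δ0 q=0 x=1 y=1 clk=0 p=1 v=1 u=1 r=1
t14.Δ1 q=0 x=1 y=1 clk=1 p=1 v=1 u=1 r=1
t14.Δ2 q=0 x=1 y=1 clk=1 p=1 v=0 u=1 r=1
t14.Δ3 q=0 x=1 y=1 clk=1 p=1 v=0 u=1 r=0
t15.Δ0 q=0 x=1 y=1 clk=1 p=1 v=0 u=1 r=0
t15.Δ1 q=0 x=1 y=1 clk=0 p=1 v=0 u=1 r=0
t16.Δ0 q=0 x=1 y=1 clk=0 p=1 v=0 u=1 r=0
t16.Δ1 q=0 x=1 y=1 clk=1 p=1 v=0 u=1 r=0
t16.Δ2 q=0 x=1 y=1 clk=1 p=1 v=1 u=1 r=0
t16.Δ3 q=0 x=1 y=1 clk=1 p=1 v=1 u=1 r=1
t17.Δ0 q=0 x=1 y=1 clk=1 p=1 v=1 u=1 r=1
t17.Δ1 q=0 x=1 y=1 clk=0 p=1 v=1 u=1 r=1
t18.Δ0 q=0 x=1 y=1 clk=0 p=1 v=1 u=1 r=1
t18.Δ1 q=0 x=1 y=1 clk=1 p=1 v=1 u=1 r=1
t18.Δ2 q=0 x=1 y=1 clk=1 p=1 v=0 u=1 r=1
t18.Δ3 q=0 x=1 y=1 clk=1 p=1 v=0 u=1 r=0
t19.Δ0 q=0 x=1 y=1 clk=1 p=1 v=0 u=1 r=0
t19.Δ1 q=0 x=1 y=1 clk=0 p=1 v=0 u=1 r=0

0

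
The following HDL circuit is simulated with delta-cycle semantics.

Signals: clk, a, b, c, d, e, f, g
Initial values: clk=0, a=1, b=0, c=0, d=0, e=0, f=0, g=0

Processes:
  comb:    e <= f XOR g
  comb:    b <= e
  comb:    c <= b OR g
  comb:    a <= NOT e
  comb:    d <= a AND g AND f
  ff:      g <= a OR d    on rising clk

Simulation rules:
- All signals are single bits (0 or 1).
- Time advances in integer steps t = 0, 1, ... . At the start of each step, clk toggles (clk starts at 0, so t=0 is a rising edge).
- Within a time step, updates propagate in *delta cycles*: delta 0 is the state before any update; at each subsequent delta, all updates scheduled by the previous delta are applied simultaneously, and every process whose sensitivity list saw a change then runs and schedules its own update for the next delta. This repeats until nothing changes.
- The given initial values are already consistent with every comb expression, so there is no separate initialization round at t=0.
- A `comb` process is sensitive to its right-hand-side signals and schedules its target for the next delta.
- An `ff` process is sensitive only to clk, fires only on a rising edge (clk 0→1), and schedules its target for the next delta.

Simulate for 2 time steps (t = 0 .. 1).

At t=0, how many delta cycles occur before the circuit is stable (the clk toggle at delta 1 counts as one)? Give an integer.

t=0 Δ0: b=0 g=0 f=0 clk=0 d=0 c=0 e=0 a=1
  Δ1: clk:0→1
  Δ2: g:0→1
  Δ3: c:0→1, e:0→1
  Δ4: b:0→1, a:1→0
  (4Δ to stable)
t=1 Δ0: b=1 g=1 f=0 clk=1 d=0 c=1 e=1 a=0
  Δ1: clk:1→0
  (1Δ to stable)

4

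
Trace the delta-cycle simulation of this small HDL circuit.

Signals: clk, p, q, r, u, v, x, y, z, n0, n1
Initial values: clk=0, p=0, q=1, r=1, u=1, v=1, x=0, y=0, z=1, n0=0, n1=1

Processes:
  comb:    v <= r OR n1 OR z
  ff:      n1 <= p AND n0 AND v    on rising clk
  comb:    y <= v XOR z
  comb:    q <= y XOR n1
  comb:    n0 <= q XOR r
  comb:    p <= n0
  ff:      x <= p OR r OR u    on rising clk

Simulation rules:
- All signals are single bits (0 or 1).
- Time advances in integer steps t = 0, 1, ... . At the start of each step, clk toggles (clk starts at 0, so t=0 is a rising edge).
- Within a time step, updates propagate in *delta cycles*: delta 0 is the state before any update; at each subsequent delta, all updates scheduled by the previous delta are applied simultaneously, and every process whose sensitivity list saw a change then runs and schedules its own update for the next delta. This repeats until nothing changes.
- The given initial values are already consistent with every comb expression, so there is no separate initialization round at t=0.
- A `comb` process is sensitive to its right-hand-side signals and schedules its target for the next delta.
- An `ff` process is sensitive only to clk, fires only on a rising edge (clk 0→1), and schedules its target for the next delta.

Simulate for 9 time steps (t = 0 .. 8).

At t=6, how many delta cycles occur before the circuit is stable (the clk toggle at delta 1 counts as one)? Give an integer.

5

t=0 Δ0: v=1 r=1 z=1 p=0 q=1 n1=1 n0=0 y=0 u=1 clk=0 x=0
  Δ1: clk:0→1
  Δ2: n1:1→0, x:0→1
  Δ3: q:1→0
  Δ4: n0:0→1
  Δ5: p:0→1
  (5Δ to stable)
t=1 Δ0: v=1 r=1 z=1 p=1 q=0 n1=0 n0=1 y=0 u=1 clk=1 x=1
  Δ1: clk:1→0
  (1Δ to stable)
t=2 Δ0: v=1 r=1 z=1 p=1 q=0 n1=0 n0=1 y=0 u=1 clk=0 x=1
  Δ1: clk:0→1
  Δ2: n1:0→1
  Δ3: q:0→1
  Δ4: n0:1→0
  Δ5: p:1→0
  (5Δ to stable)
t=3 Δ0: v=1 r=1 z=1 p=0 q=1 n1=1 n0=0 y=0 u=1 clk=1 x=1
  Δ1: clk:1→0
  (1Δ to stable)
t=4 Δ0: v=1 r=1 z=1 p=0 q=1 n1=1 n0=0 y=0 u=1 clk=0 x=1
  Δ1: clk:0→1
  Δ2: n1:1→0
  Δ3: q:1→0
  Δ4: n0:0→1
  Δ5: p:0→1
  (5Δ to stable)
t=5 Δ0: v=1 r=1 z=1 p=1 q=0 n1=0 n0=1 y=0 u=1 clk=1 x=1
  Δ1: clk:1→0
  (1Δ to stable)
t=6 Δ0: v=1 r=1 z=1 p=1 q=0 n1=0 n0=1 y=0 u=1 clk=0 x=1
  Δ1: clk:0→1
  Δ2: n1:0→1
  Δ3: q:0→1
  Δ4: n0:1→0
  Δ5: p:1→0
  (5Δ to stable)
t=7 Δ0: v=1 r=1 z=1 p=0 q=1 n1=1 n0=0 y=0 u=1 clk=1 x=1
  Δ1: clk:1→0
  (1Δ to stable)
t=8 Δ0: v=1 r=1 z=1 p=0 q=1 n1=1 n0=0 y=0 u=1 clk=0 x=1
  Δ1: clk:0→1
  Δ2: n1:1→0
  Δ3: q:1→0
  Δ4: n0:0→1
  Δ5: p:0→1
  (5Δ to stable)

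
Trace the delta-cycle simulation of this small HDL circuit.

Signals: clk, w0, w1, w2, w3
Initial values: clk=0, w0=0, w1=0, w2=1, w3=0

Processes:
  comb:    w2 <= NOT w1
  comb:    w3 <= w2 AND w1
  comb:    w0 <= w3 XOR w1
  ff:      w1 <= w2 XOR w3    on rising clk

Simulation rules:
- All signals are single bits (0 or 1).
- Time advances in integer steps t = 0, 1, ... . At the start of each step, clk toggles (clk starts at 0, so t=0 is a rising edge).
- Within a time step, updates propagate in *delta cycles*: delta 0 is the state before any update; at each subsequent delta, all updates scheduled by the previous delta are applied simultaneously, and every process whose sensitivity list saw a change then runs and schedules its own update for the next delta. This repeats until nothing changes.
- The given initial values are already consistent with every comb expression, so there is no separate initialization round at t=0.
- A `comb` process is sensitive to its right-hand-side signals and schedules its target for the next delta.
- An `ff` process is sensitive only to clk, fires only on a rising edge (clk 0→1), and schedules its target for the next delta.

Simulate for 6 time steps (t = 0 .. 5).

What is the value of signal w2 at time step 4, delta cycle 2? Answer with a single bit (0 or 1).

[bits: w1,w3,w0,clk,w2]
t=0: Δ0=00001 Δ1=00011 Δ2=10011 Δ3=11110 Δ4=10010 Δ5=10110 | 5Δ
t=1: Δ0=10110 Δ1=10100 | 1Δ
t=2: Δ0=10100 Δ1=10110 Δ2=00110 Δ3=00011 | 3Δ
t=3: Δ0=00011 Δ1=00001 | 1Δ
t=4: Δ0=00001 Δ1=00011 Δ2=10011 Δ3=11110 Δ4=10010 Δ5=10110 | 5Δ
t=5: Δ0=10110 Δ1=10100 | 1Δ

1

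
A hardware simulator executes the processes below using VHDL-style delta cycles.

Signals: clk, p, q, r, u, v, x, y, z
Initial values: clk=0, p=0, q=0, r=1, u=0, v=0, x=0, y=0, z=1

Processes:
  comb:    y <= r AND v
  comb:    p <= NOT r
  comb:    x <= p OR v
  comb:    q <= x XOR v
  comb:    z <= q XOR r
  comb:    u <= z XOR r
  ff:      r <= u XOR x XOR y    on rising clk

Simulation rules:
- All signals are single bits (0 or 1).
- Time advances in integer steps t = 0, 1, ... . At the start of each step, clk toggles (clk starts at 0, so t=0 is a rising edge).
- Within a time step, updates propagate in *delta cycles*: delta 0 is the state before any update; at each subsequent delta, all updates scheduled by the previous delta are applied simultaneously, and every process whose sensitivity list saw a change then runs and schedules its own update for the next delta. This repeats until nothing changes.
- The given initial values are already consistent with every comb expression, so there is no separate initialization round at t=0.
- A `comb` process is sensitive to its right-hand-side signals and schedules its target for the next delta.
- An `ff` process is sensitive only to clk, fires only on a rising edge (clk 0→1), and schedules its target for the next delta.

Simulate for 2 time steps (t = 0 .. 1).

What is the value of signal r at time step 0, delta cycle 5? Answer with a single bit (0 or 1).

0

t=0 Δ0: q=0 v=0 z=1 r=1 u=0 p=0 x=0 clk=0 y=0
  Δ1: clk:0→1
  Δ2: r:1→0
  Δ3: z:1→0, u:0→1, p:0→1
  Δ4: u:1→0, x:0→1
  Δ5: q:0→1
  Δ6: z:0→1
  Δ7: u:0→1
  (7Δ to stable)
t=1 Δ0: q=1 v=0 z=1 r=0 u=1 p=1 x=1 clk=1 y=0
  Δ1: clk:1→0
  (1Δ to stable)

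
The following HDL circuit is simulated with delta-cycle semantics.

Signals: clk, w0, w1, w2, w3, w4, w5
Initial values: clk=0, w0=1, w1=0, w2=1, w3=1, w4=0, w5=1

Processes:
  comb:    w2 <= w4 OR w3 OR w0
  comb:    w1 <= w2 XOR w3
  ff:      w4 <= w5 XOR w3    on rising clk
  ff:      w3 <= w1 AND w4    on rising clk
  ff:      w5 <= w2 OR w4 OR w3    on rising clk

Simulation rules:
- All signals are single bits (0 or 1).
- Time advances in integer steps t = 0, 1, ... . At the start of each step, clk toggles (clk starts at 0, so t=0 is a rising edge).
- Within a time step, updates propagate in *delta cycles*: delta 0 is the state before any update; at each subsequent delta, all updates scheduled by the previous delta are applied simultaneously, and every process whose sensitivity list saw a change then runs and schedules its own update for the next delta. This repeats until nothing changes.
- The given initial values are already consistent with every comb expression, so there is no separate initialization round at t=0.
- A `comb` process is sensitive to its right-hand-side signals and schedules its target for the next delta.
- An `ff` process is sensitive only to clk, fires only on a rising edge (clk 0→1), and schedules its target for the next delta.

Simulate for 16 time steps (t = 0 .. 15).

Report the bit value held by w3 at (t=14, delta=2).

0

[bits: w0,w1,w2,clk,w4,w5,w3]
t=0: Δ0=1010011 Δ1=1011011 Δ2=1011010 Δ3=1111010 | 3Δ
t=1: Δ0=1111010 Δ1=1110010 | 1Δ
t=2: Δ0=1110010 Δ1=1111010 Δ2=1111110 | 2Δ
t=3: Δ0=1111110 Δ1=1110110 | 1Δ
t=4: Δ0=1110110 Δ1=1111110 Δ2=1111111 Δ3=1011111 | 3Δ
t=5: Δ0=1011111 Δ1=1010111 | 1Δ
t=6: Δ0=1010111 Δ1=1011111 Δ2=1011010 Δ3=1111010 | 3Δ
t=7: Δ0=1111010 Δ1=1110010 | 1Δ
t=8: Δ0=1110010 Δ1=1111010 Δ2=1111110 | 2Δ
t=9: Δ0=1111110 Δ1=1110110 | 1Δ
t=10: Δ0=1110110 Δ1=1111110 Δ2=1111111 Δ3=1011111 | 3Δ
t=11: Δ0=1011111 Δ1=1010111 | 1Δ
t=12: Δ0=1010111 Δ1=1011111 Δ2=1011010 Δ3=1111010 | 3Δ
t=13: Δ0=1111010 Δ1=1110010 | 1Δ
t=14: Δ0=1110010 Δ1=1111010 Δ2=1111110 | 2Δ
t=15: Δ0=1111110 Δ1=1110110 | 1Δ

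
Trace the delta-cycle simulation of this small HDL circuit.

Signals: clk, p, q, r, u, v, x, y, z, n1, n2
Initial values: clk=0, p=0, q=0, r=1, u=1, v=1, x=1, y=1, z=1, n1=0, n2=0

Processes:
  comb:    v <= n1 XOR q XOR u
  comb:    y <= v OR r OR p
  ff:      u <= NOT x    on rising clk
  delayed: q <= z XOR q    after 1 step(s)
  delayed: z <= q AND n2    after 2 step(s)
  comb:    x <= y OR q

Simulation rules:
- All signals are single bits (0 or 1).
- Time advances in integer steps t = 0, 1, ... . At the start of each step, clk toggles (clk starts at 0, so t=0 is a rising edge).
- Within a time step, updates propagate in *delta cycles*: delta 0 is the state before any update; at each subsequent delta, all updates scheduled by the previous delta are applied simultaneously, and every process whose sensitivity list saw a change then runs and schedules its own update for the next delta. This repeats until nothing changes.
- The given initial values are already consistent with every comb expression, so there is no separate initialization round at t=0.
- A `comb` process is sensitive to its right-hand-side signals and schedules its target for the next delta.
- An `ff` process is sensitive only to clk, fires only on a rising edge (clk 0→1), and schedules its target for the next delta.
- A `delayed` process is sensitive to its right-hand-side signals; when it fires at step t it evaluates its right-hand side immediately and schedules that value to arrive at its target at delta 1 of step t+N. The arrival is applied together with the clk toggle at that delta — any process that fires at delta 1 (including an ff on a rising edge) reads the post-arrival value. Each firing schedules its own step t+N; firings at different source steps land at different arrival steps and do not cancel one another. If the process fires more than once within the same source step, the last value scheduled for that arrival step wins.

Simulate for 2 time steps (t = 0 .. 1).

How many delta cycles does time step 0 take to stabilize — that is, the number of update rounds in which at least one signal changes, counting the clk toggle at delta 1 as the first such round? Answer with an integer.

[bits: n1,q,z,clk,x,r,y,v,n2,p,u]
t=0: Δ0=00101111001 Δ1=00111111001 Δ2=00111111000 Δ3=00111110000 | 3Δ
t=1: Δ0=00111110000 Δ1=00101110000 | 1Δ

3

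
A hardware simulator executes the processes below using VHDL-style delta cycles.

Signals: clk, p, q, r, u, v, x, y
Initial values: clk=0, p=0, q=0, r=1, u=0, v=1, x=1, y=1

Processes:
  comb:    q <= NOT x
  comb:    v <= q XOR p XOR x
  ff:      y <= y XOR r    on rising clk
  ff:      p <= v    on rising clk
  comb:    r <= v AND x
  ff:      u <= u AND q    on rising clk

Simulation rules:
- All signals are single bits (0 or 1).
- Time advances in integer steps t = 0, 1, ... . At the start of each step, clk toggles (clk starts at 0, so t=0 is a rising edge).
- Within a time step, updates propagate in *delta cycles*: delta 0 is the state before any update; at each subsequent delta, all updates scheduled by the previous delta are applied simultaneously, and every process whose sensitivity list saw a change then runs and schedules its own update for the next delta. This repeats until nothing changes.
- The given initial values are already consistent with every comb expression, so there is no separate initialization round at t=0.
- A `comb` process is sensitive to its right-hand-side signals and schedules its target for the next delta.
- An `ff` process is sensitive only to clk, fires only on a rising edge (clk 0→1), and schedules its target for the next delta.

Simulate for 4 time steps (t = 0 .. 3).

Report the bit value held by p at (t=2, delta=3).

0

t=0 Δ0: p=0 clk=0 u=0 x=1 q=0 v=1 r=1 y=1
  Δ1: clk:0→1
  Δ2: p:0→1, y:1→0
  Δ3: v:1→0
  Δ4: r:1→0
  (4Δ to stable)
t=1 Δ0: p=1 clk=1 u=0 x=1 q=0 v=0 r=0 y=0
  Δ1: clk:1→0
  (1Δ to stable)
t=2 Δ0: p=1 clk=0 u=0 x=1 q=0 v=0 r=0 y=0
  Δ1: clk:0→1
  Δ2: p:1→0
  Δ3: v:0→1
  Δ4: r:0→1
  (4Δ to stable)
t=3 Δ0: p=0 clk=1 u=0 x=1 q=0 v=1 r=1 y=0
  Δ1: clk:1→0
  (1Δ to stable)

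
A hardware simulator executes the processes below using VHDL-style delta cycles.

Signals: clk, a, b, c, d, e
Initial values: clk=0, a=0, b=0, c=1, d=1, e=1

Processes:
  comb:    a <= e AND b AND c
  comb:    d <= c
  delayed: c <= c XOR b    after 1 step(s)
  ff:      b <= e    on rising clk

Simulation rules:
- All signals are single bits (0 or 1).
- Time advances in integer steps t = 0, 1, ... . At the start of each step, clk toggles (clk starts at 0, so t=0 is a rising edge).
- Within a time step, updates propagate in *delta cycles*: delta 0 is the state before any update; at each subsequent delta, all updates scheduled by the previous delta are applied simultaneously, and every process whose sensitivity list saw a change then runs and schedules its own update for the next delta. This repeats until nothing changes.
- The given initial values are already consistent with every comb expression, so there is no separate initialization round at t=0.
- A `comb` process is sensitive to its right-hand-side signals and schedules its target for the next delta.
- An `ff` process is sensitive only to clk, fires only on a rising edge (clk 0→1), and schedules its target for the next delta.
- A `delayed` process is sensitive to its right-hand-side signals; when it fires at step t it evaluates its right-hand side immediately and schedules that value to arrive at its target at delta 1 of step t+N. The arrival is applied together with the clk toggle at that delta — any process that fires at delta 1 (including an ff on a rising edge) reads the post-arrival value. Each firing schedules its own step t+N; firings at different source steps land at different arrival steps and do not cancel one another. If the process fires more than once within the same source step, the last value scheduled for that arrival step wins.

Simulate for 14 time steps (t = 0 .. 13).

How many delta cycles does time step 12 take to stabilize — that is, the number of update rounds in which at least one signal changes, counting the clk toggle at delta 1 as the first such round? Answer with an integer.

[bits: d,a,b,clk,c,e]
t=0: Δ0=100011 Δ1=100111 Δ2=101111 Δ3=111111 | 3Δ
t=1: Δ0=111111 Δ1=111001 Δ2=001001 | 2Δ
t=2: Δ0=001001 Δ1=001111 Δ2=111111 | 2Δ
t=3: Δ0=111111 Δ1=111001 Δ2=001001 | 2Δ
t=4: Δ0=001001 Δ1=001111 Δ2=111111 | 2Δ
t=5: Δ0=111111 Δ1=111001 Δ2=001001 | 2Δ
t=6: Δ0=001001 Δ1=001111 Δ2=111111 | 2Δ
t=7: Δ0=111111 Δ1=111001 Δ2=001001 | 2Δ
t=8: Δ0=001001 Δ1=001111 Δ2=111111 | 2Δ
t=9: Δ0=111111 Δ1=111001 Δ2=001001 | 2Δ
t=10: Δ0=001001 Δ1=001111 Δ2=111111 | 2Δ
t=11: Δ0=111111 Δ1=111001 Δ2=001001 | 2Δ
t=12: Δ0=001001 Δ1=001111 Δ2=111111 | 2Δ
t=13: Δ0=111111 Δ1=111001 Δ2=001001 | 2Δ

2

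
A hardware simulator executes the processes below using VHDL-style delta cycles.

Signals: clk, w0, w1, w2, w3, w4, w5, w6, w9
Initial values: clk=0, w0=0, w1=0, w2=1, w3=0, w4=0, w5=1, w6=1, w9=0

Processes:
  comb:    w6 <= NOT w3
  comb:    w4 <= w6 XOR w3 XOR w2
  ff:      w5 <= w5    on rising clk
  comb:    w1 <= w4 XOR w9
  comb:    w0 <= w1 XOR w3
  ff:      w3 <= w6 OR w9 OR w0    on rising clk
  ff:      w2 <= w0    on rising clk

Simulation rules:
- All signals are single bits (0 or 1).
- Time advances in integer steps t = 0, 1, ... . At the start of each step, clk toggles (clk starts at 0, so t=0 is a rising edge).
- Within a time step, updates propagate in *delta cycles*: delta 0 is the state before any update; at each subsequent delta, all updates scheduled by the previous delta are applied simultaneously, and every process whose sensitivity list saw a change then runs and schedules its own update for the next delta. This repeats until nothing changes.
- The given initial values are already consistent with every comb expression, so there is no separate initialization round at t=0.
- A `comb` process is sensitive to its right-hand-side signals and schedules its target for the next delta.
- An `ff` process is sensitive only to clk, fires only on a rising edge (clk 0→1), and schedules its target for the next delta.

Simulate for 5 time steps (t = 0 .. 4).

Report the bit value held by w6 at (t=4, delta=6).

t0.Δ0 w1=0 w4=0 w6=1 w5=1 w2=1 w3=0 w9=0 clk=0 w0=0
t0.Δ1 w1=0 w4=0 w6=1 w5=1 w2=1 w3=0 w9=0 clk=1 w0=0
t0.Δ2 w1=0 w4=0 w6=1 w5=1 w2=0 w3=1 w9=0 clk=1 w0=0
t0.Δ3 w1=0 w4=0 w6=0 w5=1 w2=0 w3=1 w9=0 clk=1 w0=1
t0.Δ4 w1=0 w4=1 w6=0 w5=1 w2=0 w3=1 w9=0 clk=1 w0=1
t0.Δ5 w1=1 w4=1 w6=0 w5=1 w2=0 w3=1 w9=0 clk=1 w0=1
t0.Δ6 w1=1 w4=1 w6=0 w5=1 w2=0 w3=1 w9=0 clk=1 w0=0
t1.Δ0 w1=1 w4=1 w6=0 w5=1 w2=0 w3=1 w9=0 clk=1 w0=0
t1.Δ1 w1=1 w4=1 w6=0 w5=1 w2=0 w3=1 w9=0 clk=0 w0=0
t2.Δ0 w1=1 w4=1 w6=0 w5=1 w2=0 w3=1 w9=0 clk=0 w0=0
t2.Δ1 w1=1 w4=1 w6=0 w5=1 w2=0 w3=1 w9=0 clk=1 w0=0
t2.Δ2 w1=1 w4=1 w6=0 w5=1 w2=0 w3=0 w9=0 clk=1 w0=0
t2.Δ3 w1=1 w4=0 w6=1 w5=1 w2=0 w3=0 w9=0 clk=1 w0=1
t2.Δ4 w1=0 w4=1 w6=1 w5=1 w2=0 w3=0 w9=0 clk=1 w0=1
t2.Δ5 w1=1 w4=1 w6=1 w5=1 w2=0 w3=0 w9=0 clk=1 w0=0
t2.Δ6 w1=1 w4=1 w6=1 w5=1 w2=0 w3=0 w9=0 clk=1 w0=1
t3.Δ0 w1=1 w4=1 w6=1 w5=1 w2=0 w3=0 w9=0 clk=1 w0=1
t3.Δ1 w1=1 w4=1 w6=1 w5=1 w2=0 w3=0 w9=0 clk=0 w0=1
t4.Δ0 w1=1 w4=1 w6=1 w5=1 w2=0 w3=0 w9=0 clk=0 w0=1
t4.Δ1 w1=1 w4=1 w6=1 w5=1 w2=0 w3=0 w9=0 clk=1 w0=1
t4.Δ2 w1=1 w4=1 w6=1 w5=1 w2=1 w3=1 w9=0 clk=1 w0=1
t4.Δ3 w1=1 w4=1 w6=0 w5=1 w2=1 w3=1 w9=0 clk=1 w0=0
t4.Δ4 w1=1 w4=0 w6=0 w5=1 w2=1 w3=1 w9=0 clk=1 w0=0
t4.Δ5 w1=0 w4=0 w6=0 w5=1 w2=1 w3=1 w9=0 clk=1 w0=0
t4.Δ6 w1=0 w4=0 w6=0 w5=1 w2=1 w3=1 w9=0 clk=1 w0=1

0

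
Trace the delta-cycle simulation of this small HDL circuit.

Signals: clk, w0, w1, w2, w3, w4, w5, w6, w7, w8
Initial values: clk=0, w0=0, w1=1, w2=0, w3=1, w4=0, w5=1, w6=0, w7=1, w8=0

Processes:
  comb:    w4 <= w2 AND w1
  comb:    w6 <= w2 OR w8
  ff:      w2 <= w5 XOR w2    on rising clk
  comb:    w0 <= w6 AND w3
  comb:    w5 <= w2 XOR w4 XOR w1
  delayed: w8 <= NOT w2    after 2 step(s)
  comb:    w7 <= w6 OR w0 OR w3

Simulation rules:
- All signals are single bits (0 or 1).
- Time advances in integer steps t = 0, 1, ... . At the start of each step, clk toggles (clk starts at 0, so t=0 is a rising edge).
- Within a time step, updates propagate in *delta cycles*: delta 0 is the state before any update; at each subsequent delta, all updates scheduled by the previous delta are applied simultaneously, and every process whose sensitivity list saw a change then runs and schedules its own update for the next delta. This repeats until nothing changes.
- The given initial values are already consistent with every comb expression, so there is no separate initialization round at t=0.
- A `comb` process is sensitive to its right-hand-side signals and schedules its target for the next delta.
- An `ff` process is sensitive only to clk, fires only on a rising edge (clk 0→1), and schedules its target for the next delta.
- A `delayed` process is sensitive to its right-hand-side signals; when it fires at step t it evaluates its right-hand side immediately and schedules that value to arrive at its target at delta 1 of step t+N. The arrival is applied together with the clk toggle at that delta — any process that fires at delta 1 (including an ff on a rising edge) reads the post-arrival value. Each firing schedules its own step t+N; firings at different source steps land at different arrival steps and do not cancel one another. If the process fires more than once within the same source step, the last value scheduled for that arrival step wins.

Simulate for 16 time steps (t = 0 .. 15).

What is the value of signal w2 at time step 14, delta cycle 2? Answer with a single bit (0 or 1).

0

[bits: w6,w0,w5,w1,clk,w2,w7,w8,w3,w4]
t=0: Δ0=0011001010 Δ1=0011101010 Δ2=0011111010 Δ3=1001111011 Δ4=1111111011 | 4Δ
t=1: Δ0=1111111011 Δ1=1111011011 | 1Δ
t=2: Δ0=1111011011 Δ1=1111111011 Δ2=1111101011 Δ3=0101101010 Δ4=0011101010 | 4Δ
t=3: Δ0=0011101010 Δ1=0011001010 | 1Δ
t=4: Δ0=0011001010 Δ1=0011101110 Δ2=1011111110 Δ3=1101111111 Δ4=1111111111 | 4Δ
t=5: Δ0=1111111111 Δ1=1111011111 | 1Δ
t=6: Δ0=1111011111 Δ1=1111111011 Δ2=1111101011 Δ3=0101101010 Δ4=0011101010 | 4Δ
t=7: Δ0=0011101010 Δ1=0011001010 | 1Δ
t=8: Δ0=0011001010 Δ1=0011101110 Δ2=1011111110 Δ3=1101111111 Δ4=1111111111 | 4Δ
t=9: Δ0=1111111111 Δ1=1111011111 | 1Δ
t=10: Δ0=1111011111 Δ1=1111111011 Δ2=1111101011 Δ3=0101101010 Δ4=0011101010 | 4Δ
t=11: Δ0=0011101010 Δ1=0011001010 | 1Δ
t=12: Δ0=0011001010 Δ1=0011101110 Δ2=1011111110 Δ3=1101111111 Δ4=1111111111 | 4Δ
t=13: Δ0=1111111111 Δ1=1111011111 | 1Δ
t=14: Δ0=1111011111 Δ1=1111111011 Δ2=1111101011 Δ3=0101101010 Δ4=0011101010 | 4Δ
t=15: Δ0=0011101010 Δ1=0011001010 | 1Δ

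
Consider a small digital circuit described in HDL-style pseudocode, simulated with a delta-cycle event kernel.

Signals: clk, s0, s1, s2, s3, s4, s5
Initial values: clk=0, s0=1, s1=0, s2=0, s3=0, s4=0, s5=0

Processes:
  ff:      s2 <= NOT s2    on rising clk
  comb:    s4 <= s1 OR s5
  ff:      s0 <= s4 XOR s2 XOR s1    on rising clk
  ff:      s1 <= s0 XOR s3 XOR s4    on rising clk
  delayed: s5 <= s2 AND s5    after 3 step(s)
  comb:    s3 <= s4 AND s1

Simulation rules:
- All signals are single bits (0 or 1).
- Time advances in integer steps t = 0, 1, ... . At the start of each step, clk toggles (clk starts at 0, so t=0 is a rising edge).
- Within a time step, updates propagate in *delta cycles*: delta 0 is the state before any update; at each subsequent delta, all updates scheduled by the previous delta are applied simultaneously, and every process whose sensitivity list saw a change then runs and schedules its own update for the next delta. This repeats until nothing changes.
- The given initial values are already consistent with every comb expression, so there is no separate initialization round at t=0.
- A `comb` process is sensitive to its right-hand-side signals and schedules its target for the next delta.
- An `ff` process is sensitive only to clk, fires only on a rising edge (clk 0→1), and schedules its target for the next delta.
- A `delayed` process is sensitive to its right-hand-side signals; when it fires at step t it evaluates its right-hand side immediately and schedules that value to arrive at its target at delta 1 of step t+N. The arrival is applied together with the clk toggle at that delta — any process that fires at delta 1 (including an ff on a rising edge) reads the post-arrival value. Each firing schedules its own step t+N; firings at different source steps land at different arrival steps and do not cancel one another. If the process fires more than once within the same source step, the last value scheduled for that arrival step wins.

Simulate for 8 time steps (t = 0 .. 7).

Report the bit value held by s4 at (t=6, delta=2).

t0.Δ0 s4=0 s2=0 s0=1 s5=0 clk=0 s3=0 s1=0
t0.Δ1 s4=0 s2=0 s0=1 s5=0 clk=1 s3=0 s1=0
t0.Δ2 s4=0 s2=1 s0=0 s5=0 clk=1 s3=0 s1=1
t0.Δ3 s4=1 s2=1 s0=0 s5=0 clk=1 s3=0 s1=1
t0.Δ4 s4=1 s2=1 s0=0 s5=0 clk=1 s3=1 s1=1
t1.Δ0 s4=1 s2=1 s0=0 s5=0 clk=1 s3=1 s1=1
t1.Δ1 s4=1 s2=1 s0=0 s5=0 clk=0 s3=1 s1=1
t2.Δ0 s4=1 s2=1 s0=0 s5=0 clk=0 s3=1 s1=1
t2.Δ1 s4=1 s2=1 s0=0 s5=0 clk=1 s3=1 s1=1
t2.Δ2 s4=1 s2=0 s0=1 s5=0 clk=1 s3=1 s1=0
t2.Δ3 s4=0 s2=0 s0=1 s5=0 clk=1 s3=0 s1=0
t3.Δ0 s4=0 s2=0 s0=1 s5=0 clk=1 s3=0 s1=0
t3.Δ1 s4=0 s2=0 s0=1 s5=0 clk=0 s3=0 s1=0
t4.Δ0 s4=0 s2=0 s0=1 s5=0 clk=0 s3=0 s1=0
t4.Δ1 s4=0 s2=0 s0=1 s5=0 clk=1 s3=0 s1=0
t4.Δ2 s4=0 s2=1 s0=0 s5=0 clk=1 s3=0 s1=1
t4.Δ3 s4=1 s2=1 s0=0 s5=0 clk=1 s3=0 s1=1
t4.Δ4 s4=1 s2=1 s0=0 s5=0 clk=1 s3=1 s1=1
t5.Δ0 s4=1 s2=1 s0=0 s5=0 clk=1 s3=1 s1=1
t5.Δ1 s4=1 s2=1 s0=0 s5=0 clk=0 s3=1 s1=1
t6.Δ0 s4=1 s2=1 s0=0 s5=0 clk=0 s3=1 s1=1
t6.Δ1 s4=1 s2=1 s0=0 s5=0 clk=1 s3=1 s1=1
t6.Δ2 s4=1 s2=0 s0=1 s5=0 clk=1 s3=1 s1=0
t6.Δ3 s4=0 s2=0 s0=1 s5=0 clk=1 s3=0 s1=0
t7.Δ0 s4=0 s2=0 s0=1 s5=0 clk=1 s3=0 s1=0
t7.Δ1 s4=0 s2=0 s0=1 s5=0 clk=0 s3=0 s1=0

1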